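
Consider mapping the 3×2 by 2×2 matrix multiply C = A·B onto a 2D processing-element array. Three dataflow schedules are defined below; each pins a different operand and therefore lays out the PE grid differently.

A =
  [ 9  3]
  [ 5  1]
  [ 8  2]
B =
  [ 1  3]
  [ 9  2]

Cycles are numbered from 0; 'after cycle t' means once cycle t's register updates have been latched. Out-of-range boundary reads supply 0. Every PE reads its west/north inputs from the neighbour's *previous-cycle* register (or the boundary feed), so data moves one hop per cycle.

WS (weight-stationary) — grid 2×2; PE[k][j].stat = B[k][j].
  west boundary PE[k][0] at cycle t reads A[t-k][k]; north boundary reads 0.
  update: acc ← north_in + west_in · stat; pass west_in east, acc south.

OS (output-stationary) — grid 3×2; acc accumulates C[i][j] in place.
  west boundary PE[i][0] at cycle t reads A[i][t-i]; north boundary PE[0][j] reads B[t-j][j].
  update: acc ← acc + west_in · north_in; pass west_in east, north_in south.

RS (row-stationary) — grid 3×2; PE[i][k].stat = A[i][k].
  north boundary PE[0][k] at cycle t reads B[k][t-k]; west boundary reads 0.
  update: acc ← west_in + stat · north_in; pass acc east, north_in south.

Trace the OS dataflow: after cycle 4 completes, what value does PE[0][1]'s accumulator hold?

PE[0][1].acc = 33

OS (3×2). Following PE[0][1] plus its west/north inputs:
  step 0 · PE0,0: acc=9; fwd→9 fwd↓1
  step 0 · PE0,1: acc=0; fwd→0 fwd↓0
  step 1 · PE0,0: acc=36; fwd→3 fwd↓9
  step 1 · PE0,1: acc=27; fwd→9 fwd↓3
  step 2 · PE0,0: acc=36; fwd→0 fwd↓0
  step 2 · PE0,1: acc=33; fwd→3 fwd↓2
  step 3 · PE0,0: acc=36; fwd→0 fwd↓0
  step 3 · PE0,1: acc=33; fwd→0 fwd↓0
  step 4 · PE0,0: acc=36; fwd→0 fwd↓0
  step 4 · PE0,1: acc=33; fwd→0 fwd↓0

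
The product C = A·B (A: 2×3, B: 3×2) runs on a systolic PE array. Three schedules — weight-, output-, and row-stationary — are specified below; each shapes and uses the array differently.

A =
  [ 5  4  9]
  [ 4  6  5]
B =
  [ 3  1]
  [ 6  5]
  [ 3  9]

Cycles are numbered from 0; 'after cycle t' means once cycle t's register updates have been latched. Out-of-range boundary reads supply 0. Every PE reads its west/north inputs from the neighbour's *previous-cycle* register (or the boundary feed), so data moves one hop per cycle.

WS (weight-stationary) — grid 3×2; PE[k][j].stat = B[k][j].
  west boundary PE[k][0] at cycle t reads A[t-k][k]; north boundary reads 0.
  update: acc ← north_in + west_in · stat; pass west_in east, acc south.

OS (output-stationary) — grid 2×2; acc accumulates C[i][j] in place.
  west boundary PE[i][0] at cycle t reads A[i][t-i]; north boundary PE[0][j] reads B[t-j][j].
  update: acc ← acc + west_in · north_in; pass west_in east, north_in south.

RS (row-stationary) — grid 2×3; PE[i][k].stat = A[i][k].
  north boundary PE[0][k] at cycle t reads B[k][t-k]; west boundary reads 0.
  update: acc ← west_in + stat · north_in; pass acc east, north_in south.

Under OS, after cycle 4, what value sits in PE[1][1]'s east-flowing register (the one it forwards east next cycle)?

OS 2×2: PE[1][1] cycle-by-cycle (with neighbour feeds):
  0: (0,1).acc=0  regs=<0,0>
  0: (1,0).acc=0  regs=<0,0>
  0: (1,1).acc=0  regs=<0,0>
  1: (0,1).acc=5  regs=<5,1>
  1: (1,0).acc=12  regs=<4,3>
  1: (1,1).acc=0  regs=<0,0>
  2: (0,1).acc=25  regs=<4,5>
  2: (1,0).acc=48  regs=<6,6>
  2: (1,1).acc=4  regs=<4,1>
  3: (0,1).acc=106  regs=<9,9>
  3: (1,0).acc=63  regs=<5,3>
  3: (1,1).acc=34  regs=<6,5>
  4: (0,1).acc=106  regs=<0,0>
  4: (1,0).acc=63  regs=<0,0>
  4: (1,1).acc=79  regs=<5,9>

register = 5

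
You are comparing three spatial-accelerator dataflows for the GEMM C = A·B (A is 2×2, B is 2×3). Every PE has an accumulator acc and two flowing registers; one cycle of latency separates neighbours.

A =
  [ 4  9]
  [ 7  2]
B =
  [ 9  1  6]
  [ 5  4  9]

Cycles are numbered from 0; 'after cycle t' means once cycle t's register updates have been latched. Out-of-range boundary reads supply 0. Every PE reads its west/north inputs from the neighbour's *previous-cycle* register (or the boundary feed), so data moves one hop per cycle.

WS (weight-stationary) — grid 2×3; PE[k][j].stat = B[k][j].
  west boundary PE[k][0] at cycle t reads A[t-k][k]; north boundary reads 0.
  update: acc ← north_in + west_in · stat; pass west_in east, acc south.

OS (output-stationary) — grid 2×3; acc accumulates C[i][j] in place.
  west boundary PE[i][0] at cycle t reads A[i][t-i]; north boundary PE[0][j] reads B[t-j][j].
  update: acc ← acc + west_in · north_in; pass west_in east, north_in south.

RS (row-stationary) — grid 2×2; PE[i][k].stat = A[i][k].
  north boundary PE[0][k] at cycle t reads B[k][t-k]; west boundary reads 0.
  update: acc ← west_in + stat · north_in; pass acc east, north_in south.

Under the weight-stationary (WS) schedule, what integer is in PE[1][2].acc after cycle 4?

PE[1][2].acc = 60

WS 2×3: PE[1][2] cycle-by-cycle (with neighbour feeds):
  c0 r0c2: 0 / 0 / 0
  c0 r1c1: 0 / 0 / 0
  c0 r1c2: 0 / 0 / 0
  c1 r0c2: 0 / 0 / 0
  c1 r1c1: 0 / 0 / 0
  c1 r1c2: 0 / 0 / 0
  c2 r0c2: 24 / 4 / 24
  c2 r1c1: 40 / 9 / 40
  c2 r1c2: 0 / 0 / 0
  c3 r0c2: 42 / 7 / 42
  c3 r1c1: 15 / 2 / 15
  c3 r1c2: 105 / 9 / 105
  c4 r0c2: 0 / 0 / 0
  c4 r1c1: 0 / 0 / 0
  c4 r1c2: 60 / 2 / 60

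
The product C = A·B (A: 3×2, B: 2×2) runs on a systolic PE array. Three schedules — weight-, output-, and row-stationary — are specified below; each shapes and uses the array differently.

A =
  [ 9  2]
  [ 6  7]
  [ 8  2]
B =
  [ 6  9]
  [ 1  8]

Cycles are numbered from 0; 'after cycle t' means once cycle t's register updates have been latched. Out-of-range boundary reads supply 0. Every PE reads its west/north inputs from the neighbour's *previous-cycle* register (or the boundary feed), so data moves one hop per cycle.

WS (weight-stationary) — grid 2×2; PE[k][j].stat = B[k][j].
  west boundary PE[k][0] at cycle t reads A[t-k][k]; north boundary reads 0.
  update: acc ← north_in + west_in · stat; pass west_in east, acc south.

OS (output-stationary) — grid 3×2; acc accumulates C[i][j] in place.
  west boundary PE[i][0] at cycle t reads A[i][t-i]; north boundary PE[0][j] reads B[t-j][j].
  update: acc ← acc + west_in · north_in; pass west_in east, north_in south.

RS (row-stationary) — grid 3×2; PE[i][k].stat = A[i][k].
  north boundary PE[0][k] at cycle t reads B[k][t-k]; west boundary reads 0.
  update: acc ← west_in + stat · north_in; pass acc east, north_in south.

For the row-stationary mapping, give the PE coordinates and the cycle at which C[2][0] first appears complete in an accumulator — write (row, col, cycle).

(row, col, cycle) = (2, 1, 3)

RS: C[2][0] accumulates in PE[2][1]:
  after 0 — PE[2][1] acc=0, pass-E 0, pass-S 0
  after 1 — PE[2][1] acc=0, pass-E 0, pass-S 0
  after 2 — PE[2][1] acc=0, pass-E 0, pass-S 0
  after 3 — PE[2][1] acc=50, pass-E 50, pass-S 1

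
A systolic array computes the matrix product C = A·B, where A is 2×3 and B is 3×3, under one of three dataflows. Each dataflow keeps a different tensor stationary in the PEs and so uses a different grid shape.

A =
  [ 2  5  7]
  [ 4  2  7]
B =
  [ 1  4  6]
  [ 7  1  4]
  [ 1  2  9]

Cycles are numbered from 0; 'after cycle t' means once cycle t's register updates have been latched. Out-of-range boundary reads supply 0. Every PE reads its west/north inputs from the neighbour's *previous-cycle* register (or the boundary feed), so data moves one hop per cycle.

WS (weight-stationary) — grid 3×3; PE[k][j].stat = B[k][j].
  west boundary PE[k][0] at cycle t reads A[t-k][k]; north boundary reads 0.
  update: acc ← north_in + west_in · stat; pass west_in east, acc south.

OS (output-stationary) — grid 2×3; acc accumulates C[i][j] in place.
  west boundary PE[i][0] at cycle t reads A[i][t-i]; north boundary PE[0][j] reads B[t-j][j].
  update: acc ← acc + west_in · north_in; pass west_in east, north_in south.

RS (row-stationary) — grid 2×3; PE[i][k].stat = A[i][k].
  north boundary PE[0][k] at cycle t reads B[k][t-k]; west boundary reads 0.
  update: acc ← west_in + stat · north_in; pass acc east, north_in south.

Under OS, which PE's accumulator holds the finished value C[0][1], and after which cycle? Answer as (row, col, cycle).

Under OS, C[0][1] lands at PE[0][1]:
  [0] (0,1) acc=0 (h:0 v:0)
  [1] (0,1) acc=8 (h:2 v:4)
  [2] (0,1) acc=13 (h:5 v:1)
  [3] (0,1) acc=27 (h:7 v:2)

(row, col, cycle) = (0, 1, 3)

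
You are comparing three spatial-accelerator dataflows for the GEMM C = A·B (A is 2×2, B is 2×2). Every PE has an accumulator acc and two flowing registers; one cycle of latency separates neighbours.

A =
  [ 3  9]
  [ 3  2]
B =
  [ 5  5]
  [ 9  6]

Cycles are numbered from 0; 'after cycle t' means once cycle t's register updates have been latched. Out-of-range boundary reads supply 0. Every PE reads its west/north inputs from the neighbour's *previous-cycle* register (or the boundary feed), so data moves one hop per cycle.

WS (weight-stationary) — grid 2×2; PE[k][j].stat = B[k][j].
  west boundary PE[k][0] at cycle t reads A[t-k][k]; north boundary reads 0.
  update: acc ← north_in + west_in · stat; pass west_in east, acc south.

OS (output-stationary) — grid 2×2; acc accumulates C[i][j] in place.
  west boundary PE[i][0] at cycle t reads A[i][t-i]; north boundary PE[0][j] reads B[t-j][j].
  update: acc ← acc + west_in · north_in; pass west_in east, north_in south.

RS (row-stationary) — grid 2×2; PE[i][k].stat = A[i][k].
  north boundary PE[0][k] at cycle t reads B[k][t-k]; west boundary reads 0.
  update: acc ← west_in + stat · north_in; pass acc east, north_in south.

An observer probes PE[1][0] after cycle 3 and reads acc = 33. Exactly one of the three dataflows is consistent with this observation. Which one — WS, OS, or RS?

— WS: 2×2; PE[1][0] trace:
  @0  [1,0]  acc 0  |  →0  ↓0
  @1  [1,0]  acc 96  |  →9  ↓96
  @2  [1,0]  acc 33  |  →2  ↓33
  @3  [1,0]  acc 0  |  →0  ↓0
— OS: 2×2; PE[1][0] trace:
  @0  [1,0]  acc 0  |  →0  ↓0
  @1  [1,0]  acc 15  |  →3  ↓5
  @2  [1,0]  acc 33  |  →2  ↓9
  @3  [1,0]  acc 33  |  →0  ↓0
— RS: 2×2; PE[1][0] trace:
  @0  [1,0]  acc 0  |  →0  ↓0
  @1  [1,0]  acc 15  |  →15  ↓5
  @2  [1,0]  acc 15  |  →15  ↓5
  @3  [1,0]  acc 0  |  →0  ↓0

dataflow = OS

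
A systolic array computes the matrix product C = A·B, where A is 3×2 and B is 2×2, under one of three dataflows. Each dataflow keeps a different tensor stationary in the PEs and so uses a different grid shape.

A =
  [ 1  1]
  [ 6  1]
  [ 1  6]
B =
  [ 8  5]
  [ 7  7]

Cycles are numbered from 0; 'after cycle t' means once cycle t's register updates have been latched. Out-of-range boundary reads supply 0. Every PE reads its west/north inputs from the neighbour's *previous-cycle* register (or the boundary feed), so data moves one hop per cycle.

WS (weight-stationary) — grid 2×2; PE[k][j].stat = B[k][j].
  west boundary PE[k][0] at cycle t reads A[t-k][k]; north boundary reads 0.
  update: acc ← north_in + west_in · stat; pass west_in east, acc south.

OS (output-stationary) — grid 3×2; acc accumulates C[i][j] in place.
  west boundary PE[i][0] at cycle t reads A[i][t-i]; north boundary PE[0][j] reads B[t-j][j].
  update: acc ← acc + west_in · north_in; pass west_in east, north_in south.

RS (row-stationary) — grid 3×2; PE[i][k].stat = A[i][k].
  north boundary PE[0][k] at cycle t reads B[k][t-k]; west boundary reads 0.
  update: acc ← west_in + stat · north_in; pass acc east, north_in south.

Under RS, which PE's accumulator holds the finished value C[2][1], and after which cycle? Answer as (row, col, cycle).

RS — PE[2][1] is where C[2][1] collects:
  0: (2,1).acc=0  regs=<0,0>
  1: (2,1).acc=0  regs=<0,0>
  2: (2,1).acc=0  regs=<0,0>
  3: (2,1).acc=50  regs=<50,7>
  4: (2,1).acc=47  regs=<47,7>

(row, col, cycle) = (2, 1, 4)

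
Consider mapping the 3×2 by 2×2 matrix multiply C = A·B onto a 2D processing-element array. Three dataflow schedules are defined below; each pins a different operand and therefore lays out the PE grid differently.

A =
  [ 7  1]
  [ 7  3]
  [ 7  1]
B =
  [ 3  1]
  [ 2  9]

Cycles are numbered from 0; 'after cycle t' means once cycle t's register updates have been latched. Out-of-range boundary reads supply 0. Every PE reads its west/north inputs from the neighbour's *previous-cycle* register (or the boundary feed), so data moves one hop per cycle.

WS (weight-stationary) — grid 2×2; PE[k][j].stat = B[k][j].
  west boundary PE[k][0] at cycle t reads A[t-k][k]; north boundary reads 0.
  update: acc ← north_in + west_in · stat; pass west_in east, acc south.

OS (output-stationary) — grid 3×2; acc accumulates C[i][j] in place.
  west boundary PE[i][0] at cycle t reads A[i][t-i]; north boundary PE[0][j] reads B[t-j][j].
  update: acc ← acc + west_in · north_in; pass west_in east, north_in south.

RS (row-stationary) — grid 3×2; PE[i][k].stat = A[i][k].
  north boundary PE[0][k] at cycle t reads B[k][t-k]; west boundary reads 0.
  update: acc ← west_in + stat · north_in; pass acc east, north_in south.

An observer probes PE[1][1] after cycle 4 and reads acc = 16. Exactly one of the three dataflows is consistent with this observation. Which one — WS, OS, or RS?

dataflow = WS

WS [2×2] PE[1][1] across cycles:
  t=0 PE[1][1]: acc=0 h=0 v=0
  t=1 PE[1][1]: acc=0 h=0 v=0
  t=2 PE[1][1]: acc=16 h=1 v=16
  t=3 PE[1][1]: acc=34 h=3 v=34
  t=4 PE[1][1]: acc=16 h=1 v=16
OS [3×2] PE[1][1] across cycles:
  t=0 PE[1][1]: acc=0 h=0 v=0
  t=1 PE[1][1]: acc=0 h=0 v=0
  t=2 PE[1][1]: acc=7 h=7 v=1
  t=3 PE[1][1]: acc=34 h=3 v=9
  t=4 PE[1][1]: acc=34 h=0 v=0
RS [3×2] PE[1][1] across cycles:
  t=0 PE[1][1]: acc=0 h=0 v=0
  t=1 PE[1][1]: acc=0 h=0 v=0
  t=2 PE[1][1]: acc=27 h=27 v=2
  t=3 PE[1][1]: acc=34 h=34 v=9
  t=4 PE[1][1]: acc=0 h=0 v=0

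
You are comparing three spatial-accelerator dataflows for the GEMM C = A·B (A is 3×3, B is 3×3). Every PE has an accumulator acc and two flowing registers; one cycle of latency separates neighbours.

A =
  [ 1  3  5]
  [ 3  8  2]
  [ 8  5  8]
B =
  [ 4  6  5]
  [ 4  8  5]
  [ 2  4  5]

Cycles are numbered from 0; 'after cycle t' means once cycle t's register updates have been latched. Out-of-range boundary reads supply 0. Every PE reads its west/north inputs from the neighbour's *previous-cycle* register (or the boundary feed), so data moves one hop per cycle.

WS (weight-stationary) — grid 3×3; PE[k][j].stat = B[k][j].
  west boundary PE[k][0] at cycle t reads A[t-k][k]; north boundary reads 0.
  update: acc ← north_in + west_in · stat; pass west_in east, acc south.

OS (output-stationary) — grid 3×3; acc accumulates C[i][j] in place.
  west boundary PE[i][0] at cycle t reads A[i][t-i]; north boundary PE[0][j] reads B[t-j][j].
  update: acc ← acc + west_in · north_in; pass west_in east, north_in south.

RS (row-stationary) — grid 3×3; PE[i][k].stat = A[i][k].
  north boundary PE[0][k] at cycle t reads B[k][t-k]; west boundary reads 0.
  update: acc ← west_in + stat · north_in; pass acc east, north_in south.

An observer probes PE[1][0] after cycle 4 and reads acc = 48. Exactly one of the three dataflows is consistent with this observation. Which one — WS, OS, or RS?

dataflow = OS

WS [3×3] PE[1][0] across cycles:
  after 0 — PE[1][0] acc=0, pass-E 0, pass-S 0
  after 1 — PE[1][0] acc=16, pass-E 3, pass-S 16
  after 2 — PE[1][0] acc=44, pass-E 8, pass-S 44
  after 3 — PE[1][0] acc=52, pass-E 5, pass-S 52
  after 4 — PE[1][0] acc=0, pass-E 0, pass-S 0
OS [3×3] PE[1][0] across cycles:
  after 0 — PE[1][0] acc=0, pass-E 0, pass-S 0
  after 1 — PE[1][0] acc=12, pass-E 3, pass-S 4
  after 2 — PE[1][0] acc=44, pass-E 8, pass-S 4
  after 3 — PE[1][0] acc=48, pass-E 2, pass-S 2
  after 4 — PE[1][0] acc=48, pass-E 0, pass-S 0
RS [3×3] PE[1][0] across cycles:
  after 0 — PE[1][0] acc=0, pass-E 0, pass-S 0
  after 1 — PE[1][0] acc=12, pass-E 12, pass-S 4
  after 2 — PE[1][0] acc=18, pass-E 18, pass-S 6
  after 3 — PE[1][0] acc=15, pass-E 15, pass-S 5
  after 4 — PE[1][0] acc=0, pass-E 0, pass-S 0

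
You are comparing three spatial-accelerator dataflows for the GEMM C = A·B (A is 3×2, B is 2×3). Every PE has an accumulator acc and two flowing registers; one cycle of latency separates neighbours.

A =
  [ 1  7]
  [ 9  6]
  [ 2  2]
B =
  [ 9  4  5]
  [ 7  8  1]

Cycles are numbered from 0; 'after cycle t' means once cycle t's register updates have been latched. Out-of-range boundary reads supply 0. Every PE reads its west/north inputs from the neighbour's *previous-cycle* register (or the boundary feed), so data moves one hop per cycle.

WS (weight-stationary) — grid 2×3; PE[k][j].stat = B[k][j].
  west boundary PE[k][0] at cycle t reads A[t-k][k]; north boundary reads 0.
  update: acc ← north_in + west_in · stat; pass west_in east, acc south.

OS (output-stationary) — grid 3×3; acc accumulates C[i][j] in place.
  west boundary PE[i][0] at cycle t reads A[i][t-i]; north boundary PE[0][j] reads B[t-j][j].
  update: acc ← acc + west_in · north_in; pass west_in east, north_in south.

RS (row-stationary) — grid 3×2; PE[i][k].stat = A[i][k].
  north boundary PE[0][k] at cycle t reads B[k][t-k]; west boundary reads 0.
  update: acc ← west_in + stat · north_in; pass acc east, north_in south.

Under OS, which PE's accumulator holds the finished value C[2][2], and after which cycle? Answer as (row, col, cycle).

(row, col, cycle) = (2, 2, 5)

OS: C[2][2] accumulates in PE[2][2]:
  after 0 — PE[2][2] acc=0, pass-E 0, pass-S 0
  after 1 — PE[2][2] acc=0, pass-E 0, pass-S 0
  after 2 — PE[2][2] acc=0, pass-E 0, pass-S 0
  after 3 — PE[2][2] acc=0, pass-E 0, pass-S 0
  after 4 — PE[2][2] acc=10, pass-E 2, pass-S 5
  after 5 — PE[2][2] acc=12, pass-E 2, pass-S 1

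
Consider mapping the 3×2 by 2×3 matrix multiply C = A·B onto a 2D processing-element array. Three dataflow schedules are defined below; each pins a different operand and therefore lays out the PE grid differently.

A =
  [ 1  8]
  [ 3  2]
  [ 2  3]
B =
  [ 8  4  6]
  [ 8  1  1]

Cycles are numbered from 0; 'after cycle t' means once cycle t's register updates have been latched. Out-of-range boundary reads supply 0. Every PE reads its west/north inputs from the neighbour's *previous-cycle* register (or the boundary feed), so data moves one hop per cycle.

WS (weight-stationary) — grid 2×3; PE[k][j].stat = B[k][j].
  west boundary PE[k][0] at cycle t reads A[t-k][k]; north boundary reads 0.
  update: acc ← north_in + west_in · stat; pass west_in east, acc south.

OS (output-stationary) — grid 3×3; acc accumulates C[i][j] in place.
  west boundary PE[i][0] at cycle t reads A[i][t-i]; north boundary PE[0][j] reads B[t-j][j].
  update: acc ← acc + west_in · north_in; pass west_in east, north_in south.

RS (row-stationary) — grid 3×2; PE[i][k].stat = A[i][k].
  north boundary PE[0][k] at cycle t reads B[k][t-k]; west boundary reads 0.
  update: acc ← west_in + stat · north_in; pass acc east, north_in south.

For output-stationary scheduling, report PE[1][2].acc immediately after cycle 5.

OS 3×3: PE[1][2] cycle-by-cycle (with neighbour feeds):
  after 0 — PE[0][2] acc=0, pass-E 0, pass-S 0
  after 0 — PE[1][1] acc=0, pass-E 0, pass-S 0
  after 0 — PE[1][2] acc=0, pass-E 0, pass-S 0
  after 1 — PE[0][2] acc=0, pass-E 0, pass-S 0
  after 1 — PE[1][1] acc=0, pass-E 0, pass-S 0
  after 1 — PE[1][2] acc=0, pass-E 0, pass-S 0
  after 2 — PE[0][2] acc=6, pass-E 1, pass-S 6
  after 2 — PE[1][1] acc=12, pass-E 3, pass-S 4
  after 2 — PE[1][2] acc=0, pass-E 0, pass-S 0
  after 3 — PE[0][2] acc=14, pass-E 8, pass-S 1
  after 3 — PE[1][1] acc=14, pass-E 2, pass-S 1
  after 3 — PE[1][2] acc=18, pass-E 3, pass-S 6
  after 4 — PE[0][2] acc=14, pass-E 0, pass-S 0
  after 4 — PE[1][1] acc=14, pass-E 0, pass-S 0
  after 4 — PE[1][2] acc=20, pass-E 2, pass-S 1
  after 5 — PE[0][2] acc=14, pass-E 0, pass-S 0
  after 5 — PE[1][1] acc=14, pass-E 0, pass-S 0
  after 5 — PE[1][2] acc=20, pass-E 0, pass-S 0

PE[1][2].acc = 20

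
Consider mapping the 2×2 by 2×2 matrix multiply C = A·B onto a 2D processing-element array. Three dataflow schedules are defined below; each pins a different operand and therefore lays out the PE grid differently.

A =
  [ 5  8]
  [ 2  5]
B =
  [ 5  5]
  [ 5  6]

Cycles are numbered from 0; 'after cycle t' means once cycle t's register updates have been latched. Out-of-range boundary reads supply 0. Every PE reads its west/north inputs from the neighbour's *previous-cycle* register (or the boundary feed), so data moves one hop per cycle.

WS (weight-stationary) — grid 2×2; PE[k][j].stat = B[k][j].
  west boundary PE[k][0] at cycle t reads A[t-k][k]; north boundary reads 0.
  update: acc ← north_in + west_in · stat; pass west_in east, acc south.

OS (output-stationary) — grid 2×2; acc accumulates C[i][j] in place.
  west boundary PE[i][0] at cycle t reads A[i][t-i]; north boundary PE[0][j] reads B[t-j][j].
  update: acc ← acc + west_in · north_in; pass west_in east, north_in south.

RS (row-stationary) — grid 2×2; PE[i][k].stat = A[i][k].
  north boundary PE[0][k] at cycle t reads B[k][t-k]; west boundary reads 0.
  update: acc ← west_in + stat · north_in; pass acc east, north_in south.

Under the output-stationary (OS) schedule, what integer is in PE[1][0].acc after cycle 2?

OS 2×2: PE[1][0] cycle-by-cycle (with neighbour feeds):
  cycle 0: PE[0][0] → acc 25, east 5, south 5
  cycle 0: PE[1][0] → acc 0, east 0, south 0
  cycle 1: PE[0][0] → acc 65, east 8, south 5
  cycle 1: PE[1][0] → acc 10, east 2, south 5
  cycle 2: PE[0][0] → acc 65, east 0, south 0
  cycle 2: PE[1][0] → acc 35, east 5, south 5

PE[1][0].acc = 35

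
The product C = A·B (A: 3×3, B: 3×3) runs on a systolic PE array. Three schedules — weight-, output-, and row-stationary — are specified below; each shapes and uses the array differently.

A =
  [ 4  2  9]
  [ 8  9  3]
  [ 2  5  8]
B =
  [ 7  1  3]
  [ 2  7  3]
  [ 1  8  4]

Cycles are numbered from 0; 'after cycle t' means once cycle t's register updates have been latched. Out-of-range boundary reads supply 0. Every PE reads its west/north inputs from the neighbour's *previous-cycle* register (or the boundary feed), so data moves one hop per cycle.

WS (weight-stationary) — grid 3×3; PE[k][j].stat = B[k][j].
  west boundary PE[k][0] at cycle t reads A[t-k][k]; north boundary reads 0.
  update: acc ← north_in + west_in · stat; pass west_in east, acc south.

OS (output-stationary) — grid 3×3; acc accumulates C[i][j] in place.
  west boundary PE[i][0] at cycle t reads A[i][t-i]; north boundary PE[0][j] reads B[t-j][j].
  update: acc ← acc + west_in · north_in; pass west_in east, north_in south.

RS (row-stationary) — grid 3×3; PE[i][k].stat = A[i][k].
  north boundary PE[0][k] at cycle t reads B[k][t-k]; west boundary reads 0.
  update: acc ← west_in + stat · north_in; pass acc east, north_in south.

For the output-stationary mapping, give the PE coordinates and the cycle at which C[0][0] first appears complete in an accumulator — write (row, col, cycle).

OS — PE[0][0] is where C[0][0] collects:
  t=0 PE[0][0]: acc=28 h=4 v=7
  t=1 PE[0][0]: acc=32 h=2 v=2
  t=2 PE[0][0]: acc=41 h=9 v=1

(row, col, cycle) = (0, 0, 2)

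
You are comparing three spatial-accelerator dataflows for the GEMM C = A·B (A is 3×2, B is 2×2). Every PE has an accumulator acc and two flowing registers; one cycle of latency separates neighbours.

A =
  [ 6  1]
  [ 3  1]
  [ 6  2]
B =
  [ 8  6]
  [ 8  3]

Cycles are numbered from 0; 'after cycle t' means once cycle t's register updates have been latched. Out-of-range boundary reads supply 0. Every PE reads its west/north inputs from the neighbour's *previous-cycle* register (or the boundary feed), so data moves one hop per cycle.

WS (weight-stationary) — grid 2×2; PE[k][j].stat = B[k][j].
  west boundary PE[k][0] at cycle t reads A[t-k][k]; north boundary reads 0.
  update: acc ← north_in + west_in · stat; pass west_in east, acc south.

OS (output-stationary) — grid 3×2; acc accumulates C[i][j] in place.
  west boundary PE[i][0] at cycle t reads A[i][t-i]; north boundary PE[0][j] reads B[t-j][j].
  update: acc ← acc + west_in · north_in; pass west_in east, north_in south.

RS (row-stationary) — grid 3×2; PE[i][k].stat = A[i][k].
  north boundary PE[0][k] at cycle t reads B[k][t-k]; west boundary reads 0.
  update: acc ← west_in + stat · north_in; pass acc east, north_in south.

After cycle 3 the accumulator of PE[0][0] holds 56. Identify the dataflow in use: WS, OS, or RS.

WS [2×2] PE[0][0] across cycles:
  0: (0,0).acc=48  regs=<6,48>
  1: (0,0).acc=24  regs=<3,24>
  2: (0,0).acc=48  regs=<6,48>
  3: (0,0).acc=0  regs=<0,0>
OS [3×2] PE[0][0] across cycles:
  0: (0,0).acc=48  regs=<6,8>
  1: (0,0).acc=56  regs=<1,8>
  2: (0,0).acc=56  regs=<0,0>
  3: (0,0).acc=56  regs=<0,0>
RS [3×2] PE[0][0] across cycles:
  0: (0,0).acc=48  regs=<48,8>
  1: (0,0).acc=36  regs=<36,6>
  2: (0,0).acc=0  regs=<0,0>
  3: (0,0).acc=0  regs=<0,0>

dataflow = OS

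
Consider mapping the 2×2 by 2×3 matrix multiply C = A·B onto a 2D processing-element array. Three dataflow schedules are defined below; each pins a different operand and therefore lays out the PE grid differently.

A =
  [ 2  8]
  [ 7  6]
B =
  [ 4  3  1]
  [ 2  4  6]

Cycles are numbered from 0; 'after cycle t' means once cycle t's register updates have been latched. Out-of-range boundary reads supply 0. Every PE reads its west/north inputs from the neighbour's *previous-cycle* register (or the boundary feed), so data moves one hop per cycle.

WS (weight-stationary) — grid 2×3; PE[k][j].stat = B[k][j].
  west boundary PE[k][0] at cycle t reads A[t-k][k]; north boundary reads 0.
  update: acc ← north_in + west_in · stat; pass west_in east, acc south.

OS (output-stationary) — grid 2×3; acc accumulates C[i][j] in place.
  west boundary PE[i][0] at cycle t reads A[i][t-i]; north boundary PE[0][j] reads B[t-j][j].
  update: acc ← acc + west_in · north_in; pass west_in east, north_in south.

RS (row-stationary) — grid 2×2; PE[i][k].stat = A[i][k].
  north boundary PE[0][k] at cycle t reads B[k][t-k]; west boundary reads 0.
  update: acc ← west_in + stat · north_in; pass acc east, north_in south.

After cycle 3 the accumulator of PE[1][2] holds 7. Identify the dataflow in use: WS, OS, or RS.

dataflow = OS

Under WS (2×3), PE[1][2]:
  0: (1,2).acc=0  regs=<0,0>
  1: (1,2).acc=0  regs=<0,0>
  2: (1,2).acc=0  regs=<0,0>
  3: (1,2).acc=50  regs=<8,50>
Under OS (2×3), PE[1][2]:
  0: (1,2).acc=0  regs=<0,0>
  1: (1,2).acc=0  regs=<0,0>
  2: (1,2).acc=0  regs=<0,0>
  3: (1,2).acc=7  regs=<7,1>
— RS: 2×2 array has no PE[1][2].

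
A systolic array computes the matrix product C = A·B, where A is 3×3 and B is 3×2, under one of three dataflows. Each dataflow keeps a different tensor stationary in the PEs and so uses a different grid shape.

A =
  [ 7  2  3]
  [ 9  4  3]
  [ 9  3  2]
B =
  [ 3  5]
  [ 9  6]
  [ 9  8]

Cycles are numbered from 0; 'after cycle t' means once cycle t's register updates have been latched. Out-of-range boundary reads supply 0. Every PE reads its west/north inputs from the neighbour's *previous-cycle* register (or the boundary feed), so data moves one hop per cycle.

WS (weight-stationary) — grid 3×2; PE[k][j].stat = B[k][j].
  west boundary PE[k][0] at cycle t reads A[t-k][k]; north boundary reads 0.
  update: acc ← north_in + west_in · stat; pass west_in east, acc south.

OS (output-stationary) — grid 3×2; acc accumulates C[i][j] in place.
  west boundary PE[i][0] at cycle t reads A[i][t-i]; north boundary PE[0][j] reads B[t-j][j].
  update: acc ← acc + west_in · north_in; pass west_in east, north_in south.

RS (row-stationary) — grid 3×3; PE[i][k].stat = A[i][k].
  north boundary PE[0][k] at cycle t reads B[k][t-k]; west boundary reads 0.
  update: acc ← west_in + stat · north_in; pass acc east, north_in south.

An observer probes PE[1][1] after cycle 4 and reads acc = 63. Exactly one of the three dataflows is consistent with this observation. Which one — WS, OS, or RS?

— WS: 3×2; PE[1][1] trace:
  [0] (1,1) acc=0 (h:0 v:0)
  [1] (1,1) acc=0 (h:0 v:0)
  [2] (1,1) acc=47 (h:2 v:47)
  [3] (1,1) acc=69 (h:4 v:69)
  [4] (1,1) acc=63 (h:3 v:63)
— OS: 3×2; PE[1][1] trace:
  [0] (1,1) acc=0 (h:0 v:0)
  [1] (1,1) acc=0 (h:0 v:0)
  [2] (1,1) acc=45 (h:9 v:5)
  [3] (1,1) acc=69 (h:4 v:6)
  [4] (1,1) acc=93 (h:3 v:8)
— RS: 3×3; PE[1][1] trace:
  [0] (1,1) acc=0 (h:0 v:0)
  [1] (1,1) acc=0 (h:0 v:0)
  [2] (1,1) acc=63 (h:63 v:9)
  [3] (1,1) acc=69 (h:69 v:6)
  [4] (1,1) acc=0 (h:0 v:0)

dataflow = WS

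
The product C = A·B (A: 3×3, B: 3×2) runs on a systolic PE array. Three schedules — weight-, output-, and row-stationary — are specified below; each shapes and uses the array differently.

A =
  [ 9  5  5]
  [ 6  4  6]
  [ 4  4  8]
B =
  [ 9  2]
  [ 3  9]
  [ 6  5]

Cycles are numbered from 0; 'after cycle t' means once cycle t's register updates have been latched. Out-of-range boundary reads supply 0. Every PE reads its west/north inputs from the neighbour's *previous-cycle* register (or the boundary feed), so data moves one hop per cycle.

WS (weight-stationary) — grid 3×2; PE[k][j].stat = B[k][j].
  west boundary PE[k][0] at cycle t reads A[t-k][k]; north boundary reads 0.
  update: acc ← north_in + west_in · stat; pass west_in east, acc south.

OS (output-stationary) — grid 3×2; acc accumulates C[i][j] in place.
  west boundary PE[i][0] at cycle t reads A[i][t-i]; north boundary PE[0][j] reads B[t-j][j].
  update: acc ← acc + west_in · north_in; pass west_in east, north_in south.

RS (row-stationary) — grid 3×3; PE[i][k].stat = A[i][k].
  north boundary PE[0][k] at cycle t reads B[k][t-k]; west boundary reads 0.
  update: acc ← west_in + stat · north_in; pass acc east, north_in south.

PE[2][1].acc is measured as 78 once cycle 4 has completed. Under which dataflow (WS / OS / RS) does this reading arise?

dataflow = WS

WS (3×2 grid), PE[2][1]:
  t=0 PE[2][1]: acc=0 h=0 v=0
  t=1 PE[2][1]: acc=0 h=0 v=0
  t=2 PE[2][1]: acc=0 h=0 v=0
  t=3 PE[2][1]: acc=88 h=5 v=88
  t=4 PE[2][1]: acc=78 h=6 v=78
OS (3×2 grid), PE[2][1]:
  t=0 PE[2][1]: acc=0 h=0 v=0
  t=1 PE[2][1]: acc=0 h=0 v=0
  t=2 PE[2][1]: acc=0 h=0 v=0
  t=3 PE[2][1]: acc=8 h=4 v=2
  t=4 PE[2][1]: acc=44 h=4 v=9
RS (3×3 grid), PE[2][1]:
  t=0 PE[2][1]: acc=0 h=0 v=0
  t=1 PE[2][1]: acc=0 h=0 v=0
  t=2 PE[2][1]: acc=0 h=0 v=0
  t=3 PE[2][1]: acc=48 h=48 v=3
  t=4 PE[2][1]: acc=44 h=44 v=9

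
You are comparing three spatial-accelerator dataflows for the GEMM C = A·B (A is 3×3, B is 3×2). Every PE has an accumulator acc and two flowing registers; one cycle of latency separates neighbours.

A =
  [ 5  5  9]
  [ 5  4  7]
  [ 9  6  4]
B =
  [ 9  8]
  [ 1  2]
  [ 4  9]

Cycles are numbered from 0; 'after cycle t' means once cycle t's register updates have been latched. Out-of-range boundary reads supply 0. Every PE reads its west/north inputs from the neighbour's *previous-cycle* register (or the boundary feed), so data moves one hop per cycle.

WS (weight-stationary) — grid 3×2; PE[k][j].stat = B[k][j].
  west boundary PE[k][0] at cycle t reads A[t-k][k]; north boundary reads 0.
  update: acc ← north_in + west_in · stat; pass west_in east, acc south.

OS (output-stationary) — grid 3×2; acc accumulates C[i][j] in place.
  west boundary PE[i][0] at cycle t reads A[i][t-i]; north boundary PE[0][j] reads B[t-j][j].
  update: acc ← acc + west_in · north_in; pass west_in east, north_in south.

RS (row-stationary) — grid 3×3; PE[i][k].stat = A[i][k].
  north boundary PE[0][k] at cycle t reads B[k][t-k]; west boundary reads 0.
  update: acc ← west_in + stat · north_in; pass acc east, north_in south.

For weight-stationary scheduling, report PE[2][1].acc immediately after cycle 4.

Tracing WS — 3×2 array, target PE[2][1]:
  [0] (1,1) acc=0 (h:0 v:0)
  [0] (2,0) acc=0 (h:0 v:0)
  [0] (2,1) acc=0 (h:0 v:0)
  [1] (1,1) acc=0 (h:0 v:0)
  [1] (2,0) acc=0 (h:0 v:0)
  [1] (2,1) acc=0 (h:0 v:0)
  [2] (1,1) acc=50 (h:5 v:50)
  [2] (2,0) acc=86 (h:9 v:86)
  [2] (2,1) acc=0 (h:0 v:0)
  [3] (1,1) acc=48 (h:4 v:48)
  [3] (2,0) acc=77 (h:7 v:77)
  [3] (2,1) acc=131 (h:9 v:131)
  [4] (1,1) acc=84 (h:6 v:84)
  [4] (2,0) acc=103 (h:4 v:103)
  [4] (2,1) acc=111 (h:7 v:111)

PE[2][1].acc = 111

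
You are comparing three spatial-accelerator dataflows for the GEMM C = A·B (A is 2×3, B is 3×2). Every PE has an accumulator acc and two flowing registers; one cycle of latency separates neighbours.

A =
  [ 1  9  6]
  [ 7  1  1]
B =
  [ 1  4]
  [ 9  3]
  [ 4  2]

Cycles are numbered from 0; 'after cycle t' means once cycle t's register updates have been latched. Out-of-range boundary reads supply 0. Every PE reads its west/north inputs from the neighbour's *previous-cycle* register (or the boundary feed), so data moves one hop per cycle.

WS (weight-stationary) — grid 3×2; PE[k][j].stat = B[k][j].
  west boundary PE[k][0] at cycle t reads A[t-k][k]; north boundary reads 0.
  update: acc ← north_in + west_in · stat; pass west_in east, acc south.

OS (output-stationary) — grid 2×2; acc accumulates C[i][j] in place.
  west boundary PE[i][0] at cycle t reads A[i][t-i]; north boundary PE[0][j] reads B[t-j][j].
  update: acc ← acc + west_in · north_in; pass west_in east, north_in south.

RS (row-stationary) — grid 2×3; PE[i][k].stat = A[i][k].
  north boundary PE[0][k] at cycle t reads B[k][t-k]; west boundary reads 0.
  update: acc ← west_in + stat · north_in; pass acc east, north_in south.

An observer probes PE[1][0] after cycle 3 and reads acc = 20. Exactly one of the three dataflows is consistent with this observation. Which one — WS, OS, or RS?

Under WS (3×2), PE[1][0]:
  t=0 PE[1][0]: acc=0 h=0 v=0
  t=1 PE[1][0]: acc=82 h=9 v=82
  t=2 PE[1][0]: acc=16 h=1 v=16
  t=3 PE[1][0]: acc=0 h=0 v=0
Under OS (2×2), PE[1][0]:
  t=0 PE[1][0]: acc=0 h=0 v=0
  t=1 PE[1][0]: acc=7 h=7 v=1
  t=2 PE[1][0]: acc=16 h=1 v=9
  t=3 PE[1][0]: acc=20 h=1 v=4
Under RS (2×3), PE[1][0]:
  t=0 PE[1][0]: acc=0 h=0 v=0
  t=1 PE[1][0]: acc=7 h=7 v=1
  t=2 PE[1][0]: acc=28 h=28 v=4
  t=3 PE[1][0]: acc=0 h=0 v=0

dataflow = OS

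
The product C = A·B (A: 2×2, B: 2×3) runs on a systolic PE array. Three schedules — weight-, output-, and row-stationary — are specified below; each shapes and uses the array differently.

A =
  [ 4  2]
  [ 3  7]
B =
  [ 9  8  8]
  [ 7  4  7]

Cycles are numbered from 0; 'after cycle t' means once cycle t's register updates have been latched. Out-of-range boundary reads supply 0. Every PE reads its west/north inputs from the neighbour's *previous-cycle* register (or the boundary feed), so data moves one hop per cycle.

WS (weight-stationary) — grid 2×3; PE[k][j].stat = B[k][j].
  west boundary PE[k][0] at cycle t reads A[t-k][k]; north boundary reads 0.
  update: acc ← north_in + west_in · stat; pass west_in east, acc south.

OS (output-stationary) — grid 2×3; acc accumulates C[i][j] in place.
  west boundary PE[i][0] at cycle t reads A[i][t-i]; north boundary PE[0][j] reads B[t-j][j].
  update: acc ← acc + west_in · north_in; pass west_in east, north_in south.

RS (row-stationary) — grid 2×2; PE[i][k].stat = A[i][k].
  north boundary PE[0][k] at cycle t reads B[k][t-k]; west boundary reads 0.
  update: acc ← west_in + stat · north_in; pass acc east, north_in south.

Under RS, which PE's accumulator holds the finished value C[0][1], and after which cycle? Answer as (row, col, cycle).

(row, col, cycle) = (0, 1, 2)

RS: C[0][1] accumulates in PE[0][1]:
  @0  [0,1]  acc 0  |  →0  ↓0
  @1  [0,1]  acc 50  |  →50  ↓7
  @2  [0,1]  acc 40  |  →40  ↓4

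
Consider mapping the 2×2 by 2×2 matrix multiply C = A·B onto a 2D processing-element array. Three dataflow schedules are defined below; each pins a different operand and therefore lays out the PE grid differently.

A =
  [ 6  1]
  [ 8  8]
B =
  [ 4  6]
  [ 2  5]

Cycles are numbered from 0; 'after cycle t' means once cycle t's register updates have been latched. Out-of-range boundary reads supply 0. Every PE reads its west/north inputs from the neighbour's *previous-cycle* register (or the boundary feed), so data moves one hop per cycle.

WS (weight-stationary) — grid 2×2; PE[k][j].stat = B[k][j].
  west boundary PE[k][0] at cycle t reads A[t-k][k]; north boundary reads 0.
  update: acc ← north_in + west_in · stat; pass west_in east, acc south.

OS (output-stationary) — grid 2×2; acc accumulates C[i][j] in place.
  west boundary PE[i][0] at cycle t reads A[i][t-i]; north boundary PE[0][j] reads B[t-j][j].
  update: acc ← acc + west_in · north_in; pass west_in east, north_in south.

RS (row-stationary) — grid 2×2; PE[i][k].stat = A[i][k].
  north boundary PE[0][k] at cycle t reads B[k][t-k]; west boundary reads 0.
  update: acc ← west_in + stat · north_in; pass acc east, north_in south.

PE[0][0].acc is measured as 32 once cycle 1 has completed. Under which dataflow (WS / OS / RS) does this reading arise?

Under WS (2×2), PE[0][0]:
  [0] (0,0) acc=24 (h:6 v:24)
  [1] (0,0) acc=32 (h:8 v:32)
Under OS (2×2), PE[0][0]:
  [0] (0,0) acc=24 (h:6 v:4)
  [1] (0,0) acc=26 (h:1 v:2)
Under RS (2×2), PE[0][0]:
  [0] (0,0) acc=24 (h:24 v:4)
  [1] (0,0) acc=36 (h:36 v:6)

dataflow = WS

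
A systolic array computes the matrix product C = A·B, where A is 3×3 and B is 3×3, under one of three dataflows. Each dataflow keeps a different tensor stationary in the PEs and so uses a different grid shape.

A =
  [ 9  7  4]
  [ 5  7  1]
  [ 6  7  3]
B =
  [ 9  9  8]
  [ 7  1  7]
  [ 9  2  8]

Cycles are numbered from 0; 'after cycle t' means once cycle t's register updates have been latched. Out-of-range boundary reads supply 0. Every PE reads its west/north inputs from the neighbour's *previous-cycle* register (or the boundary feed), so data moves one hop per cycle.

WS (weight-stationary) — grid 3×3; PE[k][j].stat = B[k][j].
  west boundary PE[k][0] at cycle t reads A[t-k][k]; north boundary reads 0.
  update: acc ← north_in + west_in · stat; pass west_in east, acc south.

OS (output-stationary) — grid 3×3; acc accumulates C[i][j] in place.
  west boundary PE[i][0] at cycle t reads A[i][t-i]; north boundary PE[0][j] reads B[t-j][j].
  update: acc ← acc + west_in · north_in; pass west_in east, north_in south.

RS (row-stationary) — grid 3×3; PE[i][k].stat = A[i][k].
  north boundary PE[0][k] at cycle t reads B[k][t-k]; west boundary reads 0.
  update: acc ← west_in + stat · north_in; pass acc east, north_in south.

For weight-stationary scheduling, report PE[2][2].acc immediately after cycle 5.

PE[2][2].acc = 97

Tracing WS — 3×3 array, target PE[2][2]:
  step 0 · PE1,2: acc=0; fwd→0 fwd↓0
  step 0 · PE2,1: acc=0; fwd→0 fwd↓0
  step 0 · PE2,2: acc=0; fwd→0 fwd↓0
  step 1 · PE1,2: acc=0; fwd→0 fwd↓0
  step 1 · PE2,1: acc=0; fwd→0 fwd↓0
  step 1 · PE2,2: acc=0; fwd→0 fwd↓0
  step 2 · PE1,2: acc=0; fwd→0 fwd↓0
  step 2 · PE2,1: acc=0; fwd→0 fwd↓0
  step 2 · PE2,2: acc=0; fwd→0 fwd↓0
  step 3 · PE1,2: acc=121; fwd→7 fwd↓121
  step 3 · PE2,1: acc=96; fwd→4 fwd↓96
  step 3 · PE2,2: acc=0; fwd→0 fwd↓0
  step 4 · PE1,2: acc=89; fwd→7 fwd↓89
  step 4 · PE2,1: acc=54; fwd→1 fwd↓54
  step 4 · PE2,2: acc=153; fwd→4 fwd↓153
  step 5 · PE1,2: acc=97; fwd→7 fwd↓97
  step 5 · PE2,1: acc=67; fwd→3 fwd↓67
  step 5 · PE2,2: acc=97; fwd→1 fwd↓97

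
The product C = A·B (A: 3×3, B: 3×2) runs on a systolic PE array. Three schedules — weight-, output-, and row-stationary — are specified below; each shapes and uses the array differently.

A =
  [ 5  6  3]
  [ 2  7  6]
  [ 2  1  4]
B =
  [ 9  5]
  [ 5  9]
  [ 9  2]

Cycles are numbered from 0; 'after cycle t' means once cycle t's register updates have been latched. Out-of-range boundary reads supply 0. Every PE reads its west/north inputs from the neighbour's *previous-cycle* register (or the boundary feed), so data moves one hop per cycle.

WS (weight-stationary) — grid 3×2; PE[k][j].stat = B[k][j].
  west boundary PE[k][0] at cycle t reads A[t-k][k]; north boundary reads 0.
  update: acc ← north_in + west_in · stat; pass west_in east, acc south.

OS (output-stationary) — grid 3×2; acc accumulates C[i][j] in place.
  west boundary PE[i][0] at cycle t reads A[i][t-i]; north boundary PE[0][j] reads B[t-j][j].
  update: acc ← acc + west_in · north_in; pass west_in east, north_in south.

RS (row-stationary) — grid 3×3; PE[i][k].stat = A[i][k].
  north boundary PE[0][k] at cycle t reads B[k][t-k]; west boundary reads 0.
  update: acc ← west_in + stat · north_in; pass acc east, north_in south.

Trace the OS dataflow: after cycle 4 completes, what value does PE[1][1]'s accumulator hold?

OS 3×2: PE[1][1] cycle-by-cycle (with neighbour feeds):
  @0  [0,1]  acc 0  |  →0  ↓0
  @0  [1,0]  acc 0  |  →0  ↓0
  @0  [1,1]  acc 0  |  →0  ↓0
  @1  [0,1]  acc 25  |  →5  ↓5
  @1  [1,0]  acc 18  |  →2  ↓9
  @1  [1,1]  acc 0  |  →0  ↓0
  @2  [0,1]  acc 79  |  →6  ↓9
  @2  [1,0]  acc 53  |  →7  ↓5
  @2  [1,1]  acc 10  |  →2  ↓5
  @3  [0,1]  acc 85  |  →3  ↓2
  @3  [1,0]  acc 107  |  →6  ↓9
  @3  [1,1]  acc 73  |  →7  ↓9
  @4  [0,1]  acc 85  |  →0  ↓0
  @4  [1,0]  acc 107  |  →0  ↓0
  @4  [1,1]  acc 85  |  →6  ↓2

PE[1][1].acc = 85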